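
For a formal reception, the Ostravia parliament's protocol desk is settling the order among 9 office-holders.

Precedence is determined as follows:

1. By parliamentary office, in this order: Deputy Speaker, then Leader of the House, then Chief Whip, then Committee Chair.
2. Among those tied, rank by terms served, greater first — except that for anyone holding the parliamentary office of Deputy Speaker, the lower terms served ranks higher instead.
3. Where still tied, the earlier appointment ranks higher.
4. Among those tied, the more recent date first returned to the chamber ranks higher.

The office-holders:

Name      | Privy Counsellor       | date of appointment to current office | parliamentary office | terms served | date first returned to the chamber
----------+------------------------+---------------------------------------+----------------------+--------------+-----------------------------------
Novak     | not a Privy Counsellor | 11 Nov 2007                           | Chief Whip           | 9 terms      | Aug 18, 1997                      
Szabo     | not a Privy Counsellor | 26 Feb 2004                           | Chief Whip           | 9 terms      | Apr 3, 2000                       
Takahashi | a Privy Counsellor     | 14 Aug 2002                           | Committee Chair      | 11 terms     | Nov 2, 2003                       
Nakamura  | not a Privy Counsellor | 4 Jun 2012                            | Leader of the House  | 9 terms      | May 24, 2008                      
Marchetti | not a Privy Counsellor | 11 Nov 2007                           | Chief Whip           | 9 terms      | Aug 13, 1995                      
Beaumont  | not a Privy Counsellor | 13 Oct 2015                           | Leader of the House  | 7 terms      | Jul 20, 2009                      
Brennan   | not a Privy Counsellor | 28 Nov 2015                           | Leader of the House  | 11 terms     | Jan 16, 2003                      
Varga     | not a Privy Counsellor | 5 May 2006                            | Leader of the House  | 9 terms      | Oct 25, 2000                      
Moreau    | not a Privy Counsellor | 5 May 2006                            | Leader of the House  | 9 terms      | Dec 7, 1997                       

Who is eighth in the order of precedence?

By parliamentary office: Brennan, Varga, Moreau, Nakamura and Beaumont (Leader of the House); then Szabo, Novak and Marchetti (Chief Whip); then Takahashi (Committee Chair).
Among Brennan, Varga, Moreau, Nakamura and Beaumont, by terms served (higher first): Brennan (11 terms) before Varga, Moreau and Nakamura (9 terms) before Beaumont (7 terms).
Among Varga, Moreau and Nakamura, by date of appointment to current office (earlier first): Varga and Moreau (5 May 2006) before Nakamura (4 Jun 2012).
Among Varga and Moreau, by date first returned to the chamber (later first): Varga (Oct 25, 2000) before Moreau (Dec 7, 1997).
Szabo, Novak and Marchetti all have terms served 9 terms, so the next rule applies.
Among Szabo, Novak and Marchetti, by date of appointment to current office (earlier first): Szabo (26 Feb 2004) before Novak and Marchetti (11 Nov 2007).
Among Novak and Marchetti, by date first returned to the chamber (later first): Novak (Aug 18, 1997) before Marchetti (Aug 13, 1995).
Order: Brennan, Varga, Moreau, Nakamura, Beaumont, Szabo, Novak, Marchetti, Takahashi.

Marchetti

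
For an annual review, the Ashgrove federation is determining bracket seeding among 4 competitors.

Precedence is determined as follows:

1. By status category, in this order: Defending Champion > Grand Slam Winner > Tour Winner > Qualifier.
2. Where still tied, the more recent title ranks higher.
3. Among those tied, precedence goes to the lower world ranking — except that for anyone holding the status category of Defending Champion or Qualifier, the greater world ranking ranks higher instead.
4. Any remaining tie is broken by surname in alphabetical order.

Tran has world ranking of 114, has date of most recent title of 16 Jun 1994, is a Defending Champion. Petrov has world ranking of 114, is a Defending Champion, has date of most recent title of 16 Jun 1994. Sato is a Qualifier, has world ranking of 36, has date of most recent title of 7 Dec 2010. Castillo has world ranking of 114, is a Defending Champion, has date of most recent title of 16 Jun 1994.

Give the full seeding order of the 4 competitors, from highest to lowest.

Castillo, Petrov, Tran, Sato

By status category: Castillo, Petrov and Tran (Defending Champion); then Sato (Qualifier).
Castillo, Petrov and Tran all have date of most recent title 16 Jun 1994, so the next rule applies.
Castillo, Petrov and Tran all have world ranking 114, so the next rule applies.
Among Castillo, Petrov and Tran, alphabetically by surname: Castillo before Petrov before Tran.
Full order: Castillo, Petrov, Tran, Sato.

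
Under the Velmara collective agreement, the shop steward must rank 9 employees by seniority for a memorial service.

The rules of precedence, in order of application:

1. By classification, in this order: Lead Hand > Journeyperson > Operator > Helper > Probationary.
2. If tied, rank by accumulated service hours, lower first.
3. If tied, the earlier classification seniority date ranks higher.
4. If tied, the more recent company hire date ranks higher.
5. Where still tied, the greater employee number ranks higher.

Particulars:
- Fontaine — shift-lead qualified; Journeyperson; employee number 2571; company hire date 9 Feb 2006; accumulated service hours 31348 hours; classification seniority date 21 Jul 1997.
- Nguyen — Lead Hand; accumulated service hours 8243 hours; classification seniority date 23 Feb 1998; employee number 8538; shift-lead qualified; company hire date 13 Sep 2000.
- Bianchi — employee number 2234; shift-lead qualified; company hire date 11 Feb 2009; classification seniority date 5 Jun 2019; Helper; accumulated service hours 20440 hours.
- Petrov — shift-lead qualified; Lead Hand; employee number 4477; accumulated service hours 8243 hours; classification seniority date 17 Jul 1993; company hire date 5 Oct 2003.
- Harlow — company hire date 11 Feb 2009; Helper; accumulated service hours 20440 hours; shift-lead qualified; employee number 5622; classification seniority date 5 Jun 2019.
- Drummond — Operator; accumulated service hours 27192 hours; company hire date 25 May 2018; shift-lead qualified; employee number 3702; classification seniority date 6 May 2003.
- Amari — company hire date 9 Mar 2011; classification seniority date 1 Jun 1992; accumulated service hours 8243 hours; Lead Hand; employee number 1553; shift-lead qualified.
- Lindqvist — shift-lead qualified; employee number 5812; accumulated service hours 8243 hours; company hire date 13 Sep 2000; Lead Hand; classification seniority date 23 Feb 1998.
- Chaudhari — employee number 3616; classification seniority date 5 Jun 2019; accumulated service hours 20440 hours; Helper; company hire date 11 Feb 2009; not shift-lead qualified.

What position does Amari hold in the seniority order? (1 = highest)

By classification: Amari, Petrov, Nguyen and Lindqvist (Lead Hand); then Fontaine (Journeyperson); then Drummond (Operator); then Harlow, Chaudhari and Bianchi (Helper).
Amari, Petrov, Nguyen and Lindqvist all have accumulated service hours 8243 hours, so the next rule applies.
Among Amari, Petrov, Nguyen and Lindqvist, by classification seniority date (earlier first): Amari (1 Jun 1992) before Petrov (17 Jul 1993) before Nguyen and Lindqvist (23 Feb 1998).
Nguyen and Lindqvist both have company hire date 13 Sep 2000, so the next rule applies.
Among Nguyen and Lindqvist, by employee number (higher first): Nguyen (8538) before Lindqvist (5812).
Harlow, Chaudhari and Bianchi all have accumulated service hours 20440 hours, so the next rule applies.
Harlow, Chaudhari and Bianchi all have classification seniority date 5 Jun 2019, so the next rule applies.
Harlow, Chaudhari and Bianchi all have company hire date 11 Feb 2009, so the next rule applies.
Among Harlow, Chaudhari and Bianchi, by employee number (higher first): Harlow (5622) before Chaudhari (3616) before Bianchi (2234).
Order: Amari, Petrov, Nguyen, Lindqvist, Fontaine, Drummond, Harlow, Chaudhari, Bianchi. So position 1.

1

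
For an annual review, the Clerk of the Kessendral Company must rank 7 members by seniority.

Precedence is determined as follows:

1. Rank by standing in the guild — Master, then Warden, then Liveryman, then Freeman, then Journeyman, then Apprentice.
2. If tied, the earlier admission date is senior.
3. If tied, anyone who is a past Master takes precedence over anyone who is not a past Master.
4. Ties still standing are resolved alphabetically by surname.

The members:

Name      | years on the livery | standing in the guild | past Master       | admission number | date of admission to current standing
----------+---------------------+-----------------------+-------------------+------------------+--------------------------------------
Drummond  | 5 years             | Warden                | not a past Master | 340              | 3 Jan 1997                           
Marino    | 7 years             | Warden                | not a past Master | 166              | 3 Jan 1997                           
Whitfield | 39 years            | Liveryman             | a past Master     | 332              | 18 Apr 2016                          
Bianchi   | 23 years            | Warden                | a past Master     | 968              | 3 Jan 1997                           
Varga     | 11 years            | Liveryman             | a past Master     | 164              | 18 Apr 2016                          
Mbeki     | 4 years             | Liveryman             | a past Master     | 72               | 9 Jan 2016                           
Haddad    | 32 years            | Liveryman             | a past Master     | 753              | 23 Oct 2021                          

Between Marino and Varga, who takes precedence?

Marino

By standing in the guild: Bianchi, Drummond and Marino (Warden); then Mbeki, Varga, Whitfield and Haddad (Liveryman).
Bianchi, Drummond and Marino all have date of admission to current standing 3 Jan 1997, so the next rule applies.
Among Bianchi, Drummond and Marino, a past Master before not a past Master: Bianchi (a past Master) before Drummond and Marino (not a past Master).
Among Drummond and Marino, alphabetically by surname: Drummond before Marino.
Among Mbeki, Varga, Whitfield and Haddad, by date of admission to current standing (earlier first): Mbeki (9 Jan 2016) before Varga and Whitfield (18 Apr 2016) before Haddad (23 Oct 2021).
Varga and Whitfield are each a past Master, so the next rule applies.
Among Varga and Whitfield, alphabetically by surname: Varga before Whitfield.
So Marino takes precedence.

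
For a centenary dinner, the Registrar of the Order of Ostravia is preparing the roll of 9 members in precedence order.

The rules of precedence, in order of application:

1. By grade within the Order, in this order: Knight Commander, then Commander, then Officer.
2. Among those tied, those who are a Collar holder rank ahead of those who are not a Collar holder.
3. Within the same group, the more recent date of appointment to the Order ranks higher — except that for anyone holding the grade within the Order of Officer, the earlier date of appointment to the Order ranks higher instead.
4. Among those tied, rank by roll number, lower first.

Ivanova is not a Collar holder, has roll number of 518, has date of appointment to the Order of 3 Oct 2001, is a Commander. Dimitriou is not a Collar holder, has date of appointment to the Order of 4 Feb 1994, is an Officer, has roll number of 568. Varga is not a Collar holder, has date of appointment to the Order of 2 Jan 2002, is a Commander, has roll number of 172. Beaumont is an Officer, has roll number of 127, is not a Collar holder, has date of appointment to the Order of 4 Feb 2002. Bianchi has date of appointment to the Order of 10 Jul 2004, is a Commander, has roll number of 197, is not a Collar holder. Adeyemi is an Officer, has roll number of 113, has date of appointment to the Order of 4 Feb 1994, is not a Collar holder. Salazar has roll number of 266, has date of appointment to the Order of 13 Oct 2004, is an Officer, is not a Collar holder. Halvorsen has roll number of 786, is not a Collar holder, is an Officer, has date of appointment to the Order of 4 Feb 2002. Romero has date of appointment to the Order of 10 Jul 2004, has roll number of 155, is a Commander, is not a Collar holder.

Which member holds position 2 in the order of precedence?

Bianchi

By grade within the Order: Romero, Bianchi, Varga and Ivanova (Commander); then Adeyemi, Dimitriou, Beaumont, Halvorsen and Salazar (Officer).
Romero, Bianchi, Varga and Ivanova are each not a Collar holder, so the next rule applies.
Among Romero, Bianchi, Varga and Ivanova, by date of appointment to the Order (later first): Romero and Bianchi (10 Jul 2004) before Varga (2 Jan 2002) before Ivanova (3 Oct 2001).
Among Romero and Bianchi, by roll number (lower first): Romero (155) before Bianchi (197).
Adeyemi, Dimitriou, Beaumont, Halvorsen and Salazar are each not a Collar holder, so the next rule applies.
Among Adeyemi, Dimitriou, Beaumont, Halvorsen and Salazar, by date of appointment to the Order (earlier first) (reversed rule for this group): Adeyemi and Dimitriou (4 Feb 1994) before Beaumont and Halvorsen (4 Feb 2002) before Salazar (13 Oct 2004).
Among Adeyemi and Dimitriou, by roll number (lower first): Adeyemi (113) before Dimitriou (568).
Among Beaumont and Halvorsen, by roll number (lower first): Beaumont (127) before Halvorsen (786).
Order: Romero, Bianchi, Varga, Ivanova, Adeyemi, Dimitriou, Beaumont, Halvorsen, Salazar.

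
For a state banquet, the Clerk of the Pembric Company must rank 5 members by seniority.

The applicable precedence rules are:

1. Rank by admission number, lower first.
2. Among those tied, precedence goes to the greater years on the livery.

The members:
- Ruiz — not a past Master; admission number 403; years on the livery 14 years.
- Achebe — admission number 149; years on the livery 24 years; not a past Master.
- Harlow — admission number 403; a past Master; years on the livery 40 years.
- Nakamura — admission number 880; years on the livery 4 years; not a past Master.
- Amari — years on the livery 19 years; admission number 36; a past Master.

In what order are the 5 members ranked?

Amari, Achebe, Harlow, Ruiz, Nakamura

By admission number (lower first): Amari (36); then Achebe (149); then Harlow and Ruiz (both 403); then Nakamura (880).
Among Harlow and Ruiz, by years on the livery (higher first): Harlow (40 years) before Ruiz (14 years).
Full order: Amari, Achebe, Harlow, Ruiz, Nakamura.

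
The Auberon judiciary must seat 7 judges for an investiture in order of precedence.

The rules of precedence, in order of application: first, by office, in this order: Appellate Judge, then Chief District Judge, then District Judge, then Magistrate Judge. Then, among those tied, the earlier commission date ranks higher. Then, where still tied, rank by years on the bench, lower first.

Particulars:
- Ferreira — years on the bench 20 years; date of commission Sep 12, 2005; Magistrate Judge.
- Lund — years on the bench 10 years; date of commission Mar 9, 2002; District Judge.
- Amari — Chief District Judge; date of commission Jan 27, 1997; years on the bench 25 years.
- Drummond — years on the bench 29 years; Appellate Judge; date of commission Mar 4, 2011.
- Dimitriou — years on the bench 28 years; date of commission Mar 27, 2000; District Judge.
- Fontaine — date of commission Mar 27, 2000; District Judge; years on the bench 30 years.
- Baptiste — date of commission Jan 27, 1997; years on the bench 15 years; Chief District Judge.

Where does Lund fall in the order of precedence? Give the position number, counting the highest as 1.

6

By office: Drummond (Appellate Judge); then Baptiste and Amari (Chief District Judge); then Dimitriou, Fontaine and Lund (District Judge); then Ferreira (Magistrate Judge).
Baptiste and Amari both have date of commission Jan 27, 1997, so the next rule applies.
Among Baptiste and Amari, by years on the bench (lower first): Baptiste (15 years) before Amari (25 years).
Among Dimitriou, Fontaine and Lund, by date of commission (earlier first): Dimitriou and Fontaine (Mar 27, 2000) before Lund (Mar 9, 2002).
Among Dimitriou and Fontaine, by years on the bench (lower first): Dimitriou (28 years) before Fontaine (30 years).
Order: Drummond, Baptiste, Amari, Dimitriou, Fontaine, Lund, Ferreira. So position 6.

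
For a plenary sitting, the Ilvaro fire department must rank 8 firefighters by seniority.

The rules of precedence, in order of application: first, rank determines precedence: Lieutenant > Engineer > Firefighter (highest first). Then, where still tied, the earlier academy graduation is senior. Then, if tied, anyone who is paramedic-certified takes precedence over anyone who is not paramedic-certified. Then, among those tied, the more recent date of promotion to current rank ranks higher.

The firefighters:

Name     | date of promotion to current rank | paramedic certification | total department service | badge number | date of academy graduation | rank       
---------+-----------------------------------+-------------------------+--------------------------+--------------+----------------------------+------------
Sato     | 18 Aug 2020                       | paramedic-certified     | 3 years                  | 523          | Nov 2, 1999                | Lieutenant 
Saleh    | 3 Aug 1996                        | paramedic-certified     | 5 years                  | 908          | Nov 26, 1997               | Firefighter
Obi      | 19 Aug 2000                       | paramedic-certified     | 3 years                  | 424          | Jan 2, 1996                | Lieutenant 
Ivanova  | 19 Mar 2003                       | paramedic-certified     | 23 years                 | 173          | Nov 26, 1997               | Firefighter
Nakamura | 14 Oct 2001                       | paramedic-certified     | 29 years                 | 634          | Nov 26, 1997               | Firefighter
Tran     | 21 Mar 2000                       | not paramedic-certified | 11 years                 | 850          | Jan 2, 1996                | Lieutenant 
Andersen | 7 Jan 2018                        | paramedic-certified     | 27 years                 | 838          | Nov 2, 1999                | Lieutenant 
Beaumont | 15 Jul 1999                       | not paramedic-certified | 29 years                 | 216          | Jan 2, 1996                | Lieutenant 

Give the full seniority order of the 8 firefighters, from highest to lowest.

By rank: Obi, Tran, Beaumont, Sato and Andersen (Lieutenant); then Ivanova, Nakamura and Saleh (Firefighter).
Among Obi, Tran, Beaumont, Sato and Andersen, by date of academy graduation (earlier first): Obi, Tran and Beaumont (Jan 2, 1996) before Sato and Andersen (Nov 2, 1999).
Among Obi, Tran and Beaumont, paramedic-certified before not paramedic-certified: Obi (paramedic-certified) before Tran and Beaumont (not paramedic-certified).
Among Tran and Beaumont, by date of promotion to current rank (later first): Tran (21 Mar 2000) before Beaumont (15 Jul 1999).
Sato and Andersen are each paramedic-certified, so the next rule applies.
Among Sato and Andersen, by date of promotion to current rank (later first): Sato (18 Aug 2020) before Andersen (7 Jan 2018).
Ivanova, Nakamura and Saleh all have date of academy graduation Nov 26, 1997, so the next rule applies.
Ivanova, Nakamura and Saleh are each paramedic-certified, so the next rule applies.
Among Ivanova, Nakamura and Saleh, by date of promotion to current rank (later first): Ivanova (19 Mar 2003) before Nakamura (14 Oct 2001) before Saleh (3 Aug 1996).
Full order: Obi, Tran, Beaumont, Sato, Andersen, Ivanova, Nakamura, Saleh.

Obi, Tran, Beaumont, Sato, Andersen, Ivanova, Nakamura, Saleh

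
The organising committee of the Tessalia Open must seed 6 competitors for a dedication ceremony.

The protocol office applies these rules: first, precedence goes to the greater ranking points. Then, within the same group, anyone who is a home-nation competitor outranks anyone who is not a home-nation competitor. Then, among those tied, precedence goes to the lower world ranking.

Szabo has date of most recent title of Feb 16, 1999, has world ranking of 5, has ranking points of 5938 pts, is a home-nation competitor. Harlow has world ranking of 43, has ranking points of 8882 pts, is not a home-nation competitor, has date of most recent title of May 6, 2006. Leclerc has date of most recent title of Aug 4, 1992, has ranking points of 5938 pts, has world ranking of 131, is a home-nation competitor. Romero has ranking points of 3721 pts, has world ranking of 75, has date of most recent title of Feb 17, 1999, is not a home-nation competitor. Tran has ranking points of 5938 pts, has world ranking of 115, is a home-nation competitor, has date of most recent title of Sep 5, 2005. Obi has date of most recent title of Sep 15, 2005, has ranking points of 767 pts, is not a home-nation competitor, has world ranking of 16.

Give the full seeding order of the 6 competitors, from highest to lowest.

Harlow, Szabo, Tran, Leclerc, Romero, Obi

By ranking points (higher first): Harlow (8882 pts); then Szabo, Tran and Leclerc (each 5938 pts); then Romero (3721 pts); then Obi (767 pts).
Szabo, Tran and Leclerc are each a home-nation competitor, so the next rule applies.
Among Szabo, Tran and Leclerc, by world ranking (lower first): Szabo (5) before Tran (115) before Leclerc (131).
Full order: Harlow, Szabo, Tran, Leclerc, Romero, Obi.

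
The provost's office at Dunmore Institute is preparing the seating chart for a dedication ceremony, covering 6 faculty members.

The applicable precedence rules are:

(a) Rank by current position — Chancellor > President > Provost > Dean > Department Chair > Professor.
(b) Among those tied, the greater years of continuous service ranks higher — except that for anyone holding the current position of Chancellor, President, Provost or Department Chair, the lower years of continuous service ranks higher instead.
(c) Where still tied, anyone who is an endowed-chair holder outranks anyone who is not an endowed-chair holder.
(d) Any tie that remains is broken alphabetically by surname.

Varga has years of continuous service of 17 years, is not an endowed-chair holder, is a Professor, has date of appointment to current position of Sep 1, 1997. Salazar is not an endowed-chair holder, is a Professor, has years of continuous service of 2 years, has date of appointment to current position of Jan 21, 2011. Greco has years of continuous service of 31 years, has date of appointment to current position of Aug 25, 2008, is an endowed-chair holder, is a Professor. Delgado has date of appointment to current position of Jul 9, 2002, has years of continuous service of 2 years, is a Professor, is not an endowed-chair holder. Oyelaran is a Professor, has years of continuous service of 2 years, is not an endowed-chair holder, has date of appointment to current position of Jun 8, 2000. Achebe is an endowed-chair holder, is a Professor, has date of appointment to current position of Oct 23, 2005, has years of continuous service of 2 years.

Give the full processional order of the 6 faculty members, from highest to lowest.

Greco, Varga, Achebe, Delgado, Oyelaran, Salazar

By current position: Greco, Varga, Achebe, Delgado, Oyelaran and Salazar (Professor).
Among Greco, Varga, Achebe, Delgado, Oyelaran and Salazar, by years of continuous service (higher first): Greco (31 years) before Varga (17 years) before Achebe, Delgado, Oyelaran and Salazar (2 years).
Among Achebe, Delgado, Oyelaran and Salazar, an endowed-chair holder before not an endowed-chair holder: Achebe (an endowed-chair holder) before Delgado, Oyelaran and Salazar (not an endowed-chair holder).
Among Delgado, Oyelaran and Salazar, alphabetically by surname: Delgado before Oyelaran before Salazar.
Full order: Greco, Varga, Achebe, Delgado, Oyelaran, Salazar.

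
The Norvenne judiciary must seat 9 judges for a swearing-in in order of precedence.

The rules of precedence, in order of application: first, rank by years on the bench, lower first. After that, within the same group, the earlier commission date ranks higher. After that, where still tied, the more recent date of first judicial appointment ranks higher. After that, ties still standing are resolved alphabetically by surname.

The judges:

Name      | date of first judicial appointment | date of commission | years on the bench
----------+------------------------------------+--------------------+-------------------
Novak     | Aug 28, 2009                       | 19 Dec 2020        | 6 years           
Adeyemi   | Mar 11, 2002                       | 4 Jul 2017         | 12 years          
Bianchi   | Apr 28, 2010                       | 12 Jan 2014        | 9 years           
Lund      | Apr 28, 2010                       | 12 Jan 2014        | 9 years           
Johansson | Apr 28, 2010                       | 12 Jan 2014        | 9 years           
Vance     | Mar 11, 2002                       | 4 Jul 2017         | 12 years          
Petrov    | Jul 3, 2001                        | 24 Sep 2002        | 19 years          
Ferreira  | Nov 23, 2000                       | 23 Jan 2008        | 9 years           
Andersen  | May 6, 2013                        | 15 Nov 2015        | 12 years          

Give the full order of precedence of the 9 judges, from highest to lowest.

By years on the bench (lower first): Novak (6 years); then Ferreira, Bianchi, Johansson and Lund (each 9 years); then Andersen, Adeyemi and Vance (each 12 years); then Petrov (19 years).
Among Ferreira, Bianchi, Johansson and Lund, by date of commission (earlier first): Ferreira (23 Jan 2008) before Bianchi, Johansson and Lund (12 Jan 2014).
Bianchi, Johansson and Lund all have date of first judicial appointment Apr 28, 2010, so the next rule applies.
Among Bianchi, Johansson and Lund, alphabetically by surname: Bianchi before Johansson before Lund.
Among Andersen, Adeyemi and Vance, by date of commission (earlier first): Andersen (15 Nov 2015) before Adeyemi and Vance (4 Jul 2017).
Adeyemi and Vance both have date of first judicial appointment Mar 11, 2002, so the next rule applies.
Among Adeyemi and Vance, alphabetically by surname: Adeyemi before Vance.
Full order: Novak, Ferreira, Bianchi, Johansson, Lund, Andersen, Adeyemi, Vance, Petrov.

Novak, Ferreira, Bianchi, Johansson, Lund, Andersen, Adeyemi, Vance, Petrov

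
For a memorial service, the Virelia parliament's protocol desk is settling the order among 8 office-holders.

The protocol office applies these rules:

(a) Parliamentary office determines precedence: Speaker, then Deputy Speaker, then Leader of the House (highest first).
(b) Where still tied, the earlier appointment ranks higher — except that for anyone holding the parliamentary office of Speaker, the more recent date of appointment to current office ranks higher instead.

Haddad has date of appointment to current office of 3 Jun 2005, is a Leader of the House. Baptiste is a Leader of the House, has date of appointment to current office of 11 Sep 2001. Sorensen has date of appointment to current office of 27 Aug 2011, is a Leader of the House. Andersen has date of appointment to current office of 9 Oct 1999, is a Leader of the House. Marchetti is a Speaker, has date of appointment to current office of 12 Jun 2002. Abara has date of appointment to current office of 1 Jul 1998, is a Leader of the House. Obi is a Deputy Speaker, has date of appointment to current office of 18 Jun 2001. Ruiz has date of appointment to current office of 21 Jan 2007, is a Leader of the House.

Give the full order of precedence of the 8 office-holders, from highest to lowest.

By parliamentary office: Marchetti (Speaker); then Obi (Deputy Speaker); then Abara, Andersen, Baptiste, Haddad, Ruiz and Sorensen (Leader of the House).
Among Abara, Andersen, Baptiste, Haddad, Ruiz and Sorensen, by date of appointment to current office (earlier first): Abara (1 Jul 1998) before Andersen (9 Oct 1999) before Baptiste (11 Sep 2001) before Haddad (3 Jun 2005) before Ruiz (21 Jan 2007) before Sorensen (27 Aug 2011).
Full order: Marchetti, Obi, Abara, Andersen, Baptiste, Haddad, Ruiz, Sorensen.

Marchetti, Obi, Abara, Andersen, Baptiste, Haddad, Ruiz, Sorensen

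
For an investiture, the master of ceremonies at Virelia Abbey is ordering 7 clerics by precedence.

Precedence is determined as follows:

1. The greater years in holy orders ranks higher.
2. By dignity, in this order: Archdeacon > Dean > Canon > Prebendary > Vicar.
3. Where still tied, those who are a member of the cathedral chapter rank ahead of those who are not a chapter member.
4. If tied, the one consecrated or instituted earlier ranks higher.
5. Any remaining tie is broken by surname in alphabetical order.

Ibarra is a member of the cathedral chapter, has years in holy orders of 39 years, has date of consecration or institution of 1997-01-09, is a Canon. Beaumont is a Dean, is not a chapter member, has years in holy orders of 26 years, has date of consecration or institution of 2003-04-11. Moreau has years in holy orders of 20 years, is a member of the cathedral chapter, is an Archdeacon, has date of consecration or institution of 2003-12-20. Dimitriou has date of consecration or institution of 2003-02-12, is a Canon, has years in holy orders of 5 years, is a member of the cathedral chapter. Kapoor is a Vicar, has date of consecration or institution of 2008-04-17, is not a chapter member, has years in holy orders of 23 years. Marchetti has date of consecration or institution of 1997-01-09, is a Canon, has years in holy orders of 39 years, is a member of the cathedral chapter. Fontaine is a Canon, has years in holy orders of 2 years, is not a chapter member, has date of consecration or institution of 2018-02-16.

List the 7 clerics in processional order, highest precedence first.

Ibarra, Marchetti, Beaumont, Kapoor, Moreau, Dimitriou, Fontaine

By years in holy orders (higher first): Ibarra and Marchetti (both 39 years); then Beaumont (26 years); then Kapoor (23 years); then Moreau (20 years); then Dimitriou (5 years); then Fontaine (2 years).
Ibarra and Marchetti are each Canon, so the next rule applies.
Ibarra and Marchetti are each a member of the cathedral chapter, so the next rule applies.
Ibarra and Marchetti both have date of consecration or institution 1997-01-09, so the next rule applies.
Among Ibarra and Marchetti, alphabetically by surname: Ibarra before Marchetti.
Full order: Ibarra, Marchetti, Beaumont, Kapoor, Moreau, Dimitriou, Fontaine.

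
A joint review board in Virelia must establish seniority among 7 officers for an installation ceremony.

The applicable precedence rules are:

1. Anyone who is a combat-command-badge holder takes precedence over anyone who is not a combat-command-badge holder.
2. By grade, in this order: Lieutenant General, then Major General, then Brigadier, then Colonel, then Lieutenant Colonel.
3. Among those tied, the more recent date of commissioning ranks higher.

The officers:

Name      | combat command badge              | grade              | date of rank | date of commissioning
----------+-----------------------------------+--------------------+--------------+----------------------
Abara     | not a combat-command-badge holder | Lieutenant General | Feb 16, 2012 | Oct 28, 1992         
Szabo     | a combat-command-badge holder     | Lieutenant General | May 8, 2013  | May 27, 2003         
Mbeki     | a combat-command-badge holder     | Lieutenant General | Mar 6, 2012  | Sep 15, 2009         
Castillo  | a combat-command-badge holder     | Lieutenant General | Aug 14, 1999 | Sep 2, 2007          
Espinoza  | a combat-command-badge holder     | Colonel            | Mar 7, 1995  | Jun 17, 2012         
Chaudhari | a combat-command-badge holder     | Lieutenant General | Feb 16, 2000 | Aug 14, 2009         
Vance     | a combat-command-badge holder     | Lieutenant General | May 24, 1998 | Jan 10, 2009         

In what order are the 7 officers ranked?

By the first rule: Mbeki, Chaudhari, Vance, Castillo, Szabo and Espinoza (each a combat-command-badge holder); then Abara (not a combat-command-badge holder).
Among Mbeki, Chaudhari, Vance, Castillo, Szabo and Espinoza, by grade: Mbeki, Chaudhari, Vance, Castillo and Szabo (Lieutenant General) before Espinoza (Colonel).
Among Mbeki, Chaudhari, Vance, Castillo and Szabo, by date of commissioning (later first): Mbeki (Sep 15, 2009) before Chaudhari (Aug 14, 2009) before Vance (Jan 10, 2009) before Castillo (Sep 2, 2007) before Szabo (May 27, 2003).
Full order: Mbeki, Chaudhari, Vance, Castillo, Szabo, Espinoza, Abara.

Mbeki, Chaudhari, Vance, Castillo, Szabo, Espinoza, Abara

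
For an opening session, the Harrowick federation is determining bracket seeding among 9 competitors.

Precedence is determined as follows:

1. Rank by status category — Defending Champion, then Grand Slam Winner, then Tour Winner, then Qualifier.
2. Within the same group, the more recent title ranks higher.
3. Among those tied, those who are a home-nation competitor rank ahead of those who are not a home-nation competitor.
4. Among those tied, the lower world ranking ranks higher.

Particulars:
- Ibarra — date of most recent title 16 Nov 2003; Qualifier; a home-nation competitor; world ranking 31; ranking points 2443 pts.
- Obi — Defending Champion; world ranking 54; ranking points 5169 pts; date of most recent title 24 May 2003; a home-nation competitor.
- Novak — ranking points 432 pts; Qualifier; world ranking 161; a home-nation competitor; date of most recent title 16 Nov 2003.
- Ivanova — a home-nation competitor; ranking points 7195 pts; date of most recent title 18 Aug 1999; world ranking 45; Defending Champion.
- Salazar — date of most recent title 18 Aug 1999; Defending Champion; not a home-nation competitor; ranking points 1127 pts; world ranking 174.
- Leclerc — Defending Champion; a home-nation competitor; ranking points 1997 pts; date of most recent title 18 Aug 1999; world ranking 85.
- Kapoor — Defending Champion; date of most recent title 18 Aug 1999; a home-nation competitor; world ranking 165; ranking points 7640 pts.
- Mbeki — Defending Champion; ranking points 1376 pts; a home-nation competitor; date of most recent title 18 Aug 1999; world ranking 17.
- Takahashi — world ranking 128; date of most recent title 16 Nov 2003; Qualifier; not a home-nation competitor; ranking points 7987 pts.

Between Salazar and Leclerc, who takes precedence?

By status category: Obi, Mbeki, Ivanova, Leclerc, Kapoor and Salazar (Defending Champion); then Ibarra, Novak and Takahashi (Qualifier).
Among Obi, Mbeki, Ivanova, Leclerc, Kapoor and Salazar, by date of most recent title (later first): Obi (24 May 2003) before Mbeki, Ivanova, Leclerc, Kapoor and Salazar (18 Aug 1999).
Among Mbeki, Ivanova, Leclerc, Kapoor and Salazar, a home-nation competitor before not a home-nation competitor: Mbeki, Ivanova, Leclerc and Kapoor (a home-nation competitor) before Salazar (not a home-nation competitor).
Among Mbeki, Ivanova, Leclerc and Kapoor, by world ranking (lower first): Mbeki (17) before Ivanova (45) before Leclerc (85) before Kapoor (165).
Ibarra, Novak and Takahashi all have date of most recent title 16 Nov 2003, so the next rule applies.
Among Ibarra, Novak and Takahashi, a home-nation competitor before not a home-nation competitor: Ibarra and Novak (a home-nation competitor) before Takahashi (not a home-nation competitor).
Among Ibarra and Novak, by world ranking (lower first): Ibarra (31) before Novak (161).
So Leclerc takes precedence.

Leclerc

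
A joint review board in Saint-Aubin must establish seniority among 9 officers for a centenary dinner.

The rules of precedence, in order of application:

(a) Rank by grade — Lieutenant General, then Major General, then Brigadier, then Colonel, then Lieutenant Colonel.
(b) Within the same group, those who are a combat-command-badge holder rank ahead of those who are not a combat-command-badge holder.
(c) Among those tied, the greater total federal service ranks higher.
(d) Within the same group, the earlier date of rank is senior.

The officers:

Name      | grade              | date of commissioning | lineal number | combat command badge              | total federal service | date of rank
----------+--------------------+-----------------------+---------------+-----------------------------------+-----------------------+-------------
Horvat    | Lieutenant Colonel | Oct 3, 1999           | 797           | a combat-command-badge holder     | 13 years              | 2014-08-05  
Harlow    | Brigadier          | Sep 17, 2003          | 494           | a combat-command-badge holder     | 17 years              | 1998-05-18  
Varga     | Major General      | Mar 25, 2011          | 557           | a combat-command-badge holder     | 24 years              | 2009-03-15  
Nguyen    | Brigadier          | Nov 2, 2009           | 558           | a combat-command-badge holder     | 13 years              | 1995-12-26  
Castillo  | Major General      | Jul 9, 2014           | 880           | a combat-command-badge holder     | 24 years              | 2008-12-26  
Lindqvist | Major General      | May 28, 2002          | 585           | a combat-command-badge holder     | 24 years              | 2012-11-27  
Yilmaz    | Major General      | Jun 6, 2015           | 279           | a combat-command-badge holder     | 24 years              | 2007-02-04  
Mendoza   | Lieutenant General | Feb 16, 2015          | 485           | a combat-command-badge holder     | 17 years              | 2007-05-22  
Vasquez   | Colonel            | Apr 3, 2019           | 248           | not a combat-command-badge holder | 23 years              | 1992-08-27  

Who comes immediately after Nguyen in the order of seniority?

Vasquez

By grade: Mendoza (Lieutenant General); then Yilmaz, Castillo, Varga and Lindqvist (Major General); then Harlow and Nguyen (Brigadier); then Vasquez (Colonel); then Horvat (Lieutenant Colonel).
Yilmaz, Castillo, Varga and Lindqvist are each a combat-command-badge holder, so the next rule applies.
Yilmaz, Castillo, Varga and Lindqvist all have total federal service 24 years, so the next rule applies.
Among Yilmaz, Castillo, Varga and Lindqvist, by date of rank (earlier first): Yilmaz (2007-02-04) before Castillo (2008-12-26) before Varga (2009-03-15) before Lindqvist (2012-11-27).
Harlow and Nguyen are each a combat-command-badge holder, so the next rule applies.
Among Harlow and Nguyen, by total federal service (higher first): Harlow (17 years) before Nguyen (13 years).
Order: Mendoza, Yilmaz, Castillo, Varga, Lindqvist, Harlow, Nguyen, Vasquez, Horvat.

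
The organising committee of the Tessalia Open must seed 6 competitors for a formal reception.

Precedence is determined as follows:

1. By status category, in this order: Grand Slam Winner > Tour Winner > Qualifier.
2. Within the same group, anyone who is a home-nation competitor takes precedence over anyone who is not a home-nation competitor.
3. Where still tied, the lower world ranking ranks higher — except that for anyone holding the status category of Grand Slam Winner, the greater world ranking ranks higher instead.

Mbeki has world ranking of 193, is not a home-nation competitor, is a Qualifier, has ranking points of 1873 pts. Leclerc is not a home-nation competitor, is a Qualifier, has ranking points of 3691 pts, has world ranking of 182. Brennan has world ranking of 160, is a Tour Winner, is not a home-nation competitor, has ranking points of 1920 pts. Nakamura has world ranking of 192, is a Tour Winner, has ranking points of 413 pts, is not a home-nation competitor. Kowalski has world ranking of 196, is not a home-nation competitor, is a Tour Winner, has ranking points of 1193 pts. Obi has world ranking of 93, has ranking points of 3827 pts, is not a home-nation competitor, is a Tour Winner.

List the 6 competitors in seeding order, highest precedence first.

By status category: Obi, Brennan, Nakamura and Kowalski (Tour Winner); then Leclerc and Mbeki (Qualifier).
Obi, Brennan, Nakamura and Kowalski are each not a home-nation competitor, so the next rule applies.
Among Obi, Brennan, Nakamura and Kowalski, by world ranking (lower first): Obi (93) before Brennan (160) before Nakamura (192) before Kowalski (196).
Leclerc and Mbeki are each not a home-nation competitor, so the next rule applies.
Among Leclerc and Mbeki, by world ranking (lower first): Leclerc (182) before Mbeki (193).
Full order: Obi, Brennan, Nakamura, Kowalski, Leclerc, Mbeki.

Obi, Brennan, Nakamura, Kowalski, Leclerc, Mbeki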